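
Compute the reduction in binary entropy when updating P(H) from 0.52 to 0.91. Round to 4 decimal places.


H_before = -p*log2(p) - (1-p)*log2(1-p) for p=0.52: 0.9988
H_after for p=0.91: 0.4365
Reduction = 0.9988 - 0.4365 = 0.5624

0.5624


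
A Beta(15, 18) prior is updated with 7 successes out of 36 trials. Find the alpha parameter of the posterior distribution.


In the Beta-Binomial conjugate update:
alpha_post = alpha_prior + successes
= 15 + 7
= 22

22


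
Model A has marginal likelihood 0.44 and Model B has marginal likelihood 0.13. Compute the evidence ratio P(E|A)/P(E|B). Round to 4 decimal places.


Evidence ratio = P(E|A) / P(E|B)
= 0.44 / 0.13
= 3.3846

3.3846


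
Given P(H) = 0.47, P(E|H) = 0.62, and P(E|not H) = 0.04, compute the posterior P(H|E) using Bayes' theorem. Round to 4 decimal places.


By Bayes' theorem: P(H|E) = P(E|H)*P(H) / P(E)
P(E) = P(E|H)*P(H) + P(E|not H)*P(not H)
P(E) = 0.62*0.47 + 0.04*0.53 = 0.3126
P(H|E) = 0.62*0.47 / 0.3126 = 0.9322

0.9322


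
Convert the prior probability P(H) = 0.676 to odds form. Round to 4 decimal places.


P(not H) = 1 - 0.676 = 0.324
Odds = 0.676 / 0.324 = 2.0864

2.0864


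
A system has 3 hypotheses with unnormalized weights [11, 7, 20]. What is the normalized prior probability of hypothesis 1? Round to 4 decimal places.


The normalized prior is the weight divided by the total.
Total weight = 38
P(H1) = 11 / 38 = 0.2895

0.2895


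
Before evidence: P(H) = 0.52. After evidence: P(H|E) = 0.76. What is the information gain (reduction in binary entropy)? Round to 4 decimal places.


Prior entropy = 0.9988
Posterior entropy = 0.795
Information gain = 0.9988 - 0.795 = 0.2038

0.2038


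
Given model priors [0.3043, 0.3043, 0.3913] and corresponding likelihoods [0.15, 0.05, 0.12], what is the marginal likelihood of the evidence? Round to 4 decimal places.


P(E) = sum_i P(M_i) P(E|M_i)
= 0.0456 + 0.0152 + 0.047
= 0.1078

0.1078


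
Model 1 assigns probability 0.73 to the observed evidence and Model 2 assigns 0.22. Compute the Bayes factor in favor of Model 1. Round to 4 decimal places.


BF = P(data|M1) / P(data|M2)
= 0.73 / 0.22 = 3.3182

3.3182


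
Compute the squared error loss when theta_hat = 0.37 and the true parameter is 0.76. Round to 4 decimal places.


L = (theta_hat - theta_true)^2
= (0.37 - 0.76)^2
= -0.39^2 = 0.1521

0.1521


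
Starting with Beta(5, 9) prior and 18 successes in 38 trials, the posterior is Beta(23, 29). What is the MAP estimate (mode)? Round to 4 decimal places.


The mode of Beta(a, b) when a > 1 and b > 1 is (a-1)/(a+b-2)
= (23 - 1) / (23 + 29 - 2)
= 22 / 50
= 0.44

0.44


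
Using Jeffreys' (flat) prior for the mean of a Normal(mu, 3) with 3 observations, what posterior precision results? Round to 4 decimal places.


Flat prior means prior precision is 0.
Posterior precision = n / sigma^2 = 3/3 = 1.0

1.0


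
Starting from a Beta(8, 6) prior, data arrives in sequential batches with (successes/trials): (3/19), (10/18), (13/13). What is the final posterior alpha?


In sequential Bayesian updating, we sum all successes.
Total successes = 26
Final alpha = 8 + 26 = 34

34


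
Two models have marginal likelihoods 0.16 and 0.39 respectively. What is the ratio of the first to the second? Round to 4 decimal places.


Evidence ratio = 0.16 / 0.39
= 0.4103

0.4103


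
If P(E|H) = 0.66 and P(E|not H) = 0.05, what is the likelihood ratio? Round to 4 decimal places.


Likelihood ratio = P(E|H) / P(E|not H)
= 0.66 / 0.05
= 13.2

13.2


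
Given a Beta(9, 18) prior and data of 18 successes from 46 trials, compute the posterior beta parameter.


Number of failures = 46 - 18 = 28
Posterior beta = 18 + 28 = 46

46


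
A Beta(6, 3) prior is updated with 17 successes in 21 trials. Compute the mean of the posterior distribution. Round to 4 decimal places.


After update: Beta(23, 7)
Mean = 23 / (23 + 7) = 23 / 30
= 0.7667

0.7667


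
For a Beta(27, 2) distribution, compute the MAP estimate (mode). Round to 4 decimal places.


MAP = mode = (a-1)/(a+b-2)
= (27-1)/(27+2-2)
= 26/27 = 0.963

0.963


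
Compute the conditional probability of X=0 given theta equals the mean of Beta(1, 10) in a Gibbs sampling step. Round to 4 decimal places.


Mean of Beta(1, 10) = 0.0909
P(X=0 | theta=0.0909) = 0.9091

0.9091


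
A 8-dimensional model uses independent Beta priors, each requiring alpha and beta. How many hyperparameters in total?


Per parameter: 2 (alpha and beta).
Total = 8 * 2 = 16

16


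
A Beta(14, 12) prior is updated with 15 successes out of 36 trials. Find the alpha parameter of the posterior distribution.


In the Beta-Binomial conjugate update:
alpha_post = alpha_prior + successes
= 14 + 15
= 29

29


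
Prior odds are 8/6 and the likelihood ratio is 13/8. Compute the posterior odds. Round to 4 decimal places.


Posterior odds = prior odds * likelihood ratio
= (8/6) * (13/8)
= 104 / 48
= 2.1667

2.1667


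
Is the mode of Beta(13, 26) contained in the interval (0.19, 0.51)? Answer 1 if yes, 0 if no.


Mode = (a-1)/(a+b-2) = 12/37 = 0.3243
Interval: (0.19, 0.51)
Contains mode? 1

1


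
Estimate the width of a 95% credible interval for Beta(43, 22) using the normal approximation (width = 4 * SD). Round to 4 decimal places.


For Beta(a,b): Var = ab/((a+b)^2(a+b+1))
Var = 0.0034, SD = 0.0582
Approximate 95% CI width = 4 * 0.0582 = 0.233

0.233


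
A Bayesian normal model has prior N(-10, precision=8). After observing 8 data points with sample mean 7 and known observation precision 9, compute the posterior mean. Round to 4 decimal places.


Posterior mean = (prior_precision * prior_mean + n * data_precision * data_mean) / (prior_precision + n * data_precision)
Numerator = 8*-10 + 8*9*7 = 424
Denominator = 8 + 8*9 = 80
Posterior mean = 5.3

5.3


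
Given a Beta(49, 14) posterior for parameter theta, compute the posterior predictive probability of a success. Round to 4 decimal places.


For a Beta-Bernoulli model, the predictive probability is the mean:
P(success) = 49/(49+14) = 49/63 = 0.7778

0.7778


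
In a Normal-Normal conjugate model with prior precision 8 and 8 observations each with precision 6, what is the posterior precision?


Posterior precision = prior precision + n * observation precision
= 8 + 8 * 6
= 8 + 48 = 56

56


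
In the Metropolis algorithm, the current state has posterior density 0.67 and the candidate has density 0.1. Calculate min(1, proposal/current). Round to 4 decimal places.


Ratio = 0.1/0.67 = 0.1493
Acceptance probability = min(1, 0.1493)
= 0.1493

0.1493


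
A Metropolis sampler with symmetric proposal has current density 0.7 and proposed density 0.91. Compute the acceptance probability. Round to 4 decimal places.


For symmetric proposals, acceptance = min(1, pi(x*)/pi(x))
= min(1, 0.91/0.7)
= min(1, 1.3) = 1.0

1.0


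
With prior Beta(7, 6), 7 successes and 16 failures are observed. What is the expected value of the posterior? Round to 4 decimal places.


Posterior = Beta(14, 22)
E[theta] = alpha/(alpha+beta)
= 14/36 = 0.3889

0.3889


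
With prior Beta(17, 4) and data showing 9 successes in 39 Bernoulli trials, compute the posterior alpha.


Conjugate update: alpha_posterior = alpha_prior + k
= 17 + 9 = 26

26


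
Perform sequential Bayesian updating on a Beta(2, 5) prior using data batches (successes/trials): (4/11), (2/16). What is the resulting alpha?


Accumulate successes: 6
Posterior alpha = prior alpha + sum of successes
= 2 + 6 = 8

8


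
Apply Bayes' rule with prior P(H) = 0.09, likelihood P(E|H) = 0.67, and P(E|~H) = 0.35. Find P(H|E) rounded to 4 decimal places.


Step 1: Compute marginal P(E) = P(E|H)P(H) + P(E|~H)P(~H)
= 0.67*0.09 + 0.35*0.91 = 0.3788
Step 2: P(H|E) = P(E|H)P(H)/P(E) = 0.0603/0.3788
= 0.1592

0.1592


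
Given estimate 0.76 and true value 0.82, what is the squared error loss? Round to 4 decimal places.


Squared error = (estimate - true)^2
Difference = -0.06
Loss = -0.06^2 = 0.0036

0.0036


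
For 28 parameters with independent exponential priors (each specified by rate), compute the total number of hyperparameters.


A exponential prior has 1 hyperparameter per parameter.
Total = 28 * 1 = 28

28


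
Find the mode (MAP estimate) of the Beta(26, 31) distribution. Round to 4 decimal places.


For Beta(a,b) with a,b > 1:
Mode = (a-1)/(a+b-2) = (26-1)/(57-2)
= 25/55 = 0.4545

0.4545


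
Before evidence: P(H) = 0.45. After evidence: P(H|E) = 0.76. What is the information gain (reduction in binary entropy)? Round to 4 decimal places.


Prior entropy = 0.9928
Posterior entropy = 0.795
Information gain = 0.9928 - 0.795 = 0.1977

0.1977


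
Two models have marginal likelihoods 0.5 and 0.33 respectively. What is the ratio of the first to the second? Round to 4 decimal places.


Evidence ratio = 0.5 / 0.33
= 1.5152

1.5152


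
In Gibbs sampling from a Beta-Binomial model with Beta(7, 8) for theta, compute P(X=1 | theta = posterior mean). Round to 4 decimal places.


Posterior mean = alpha/(alpha+beta) = 7/15 = 0.4667
P(X=1|theta=mean) = theta = 0.4667

0.4667


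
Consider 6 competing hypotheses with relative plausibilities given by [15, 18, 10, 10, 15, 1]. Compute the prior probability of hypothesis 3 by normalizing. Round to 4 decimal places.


Sum of weights = 15 + 18 + 10 + 10 + 15 + 1 = 69
Normalized prior for H3 = 10 / 69
= 0.1449

0.1449


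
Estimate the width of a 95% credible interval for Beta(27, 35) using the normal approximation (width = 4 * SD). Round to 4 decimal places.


For Beta(a,b): Var = ab/((a+b)^2(a+b+1))
Var = 0.0039, SD = 0.0625
Approximate 95% CI width = 4 * 0.0625 = 0.2499

0.2499


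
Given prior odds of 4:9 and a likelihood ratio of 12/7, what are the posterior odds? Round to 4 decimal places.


Posterior odds = prior odds * LR
Prior odds = 4/9 = 0.4444
LR = 12/7 = 1.7143
Posterior odds = 0.4444 * 1.7143 = 0.7619

0.7619


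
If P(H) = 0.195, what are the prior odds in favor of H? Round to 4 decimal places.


Prior odds = P(H) / (1 - P(H))
= 0.195 / 0.805
= 0.2422

0.2422


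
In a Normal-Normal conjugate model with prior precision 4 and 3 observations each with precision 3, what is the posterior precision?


Posterior precision = prior precision + n * observation precision
= 4 + 3 * 3
= 4 + 9 = 13

13


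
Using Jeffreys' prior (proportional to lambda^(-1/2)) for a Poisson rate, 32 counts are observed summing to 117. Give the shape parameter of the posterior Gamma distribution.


Conjugate update: Gamma(prior_shape + S, prior_rate + n).
Prior shape = 0.5, prior rate = 0.
Posterior shape = 0.5 + S = 0.5 + 117 = 117.5

117.5


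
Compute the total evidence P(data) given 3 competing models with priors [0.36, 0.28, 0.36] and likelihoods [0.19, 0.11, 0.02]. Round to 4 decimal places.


Marginal likelihood = sum P(model_i) * P(data|model_i)
Model 1: 0.36 * 0.19 = 0.0684
Model 2: 0.28 * 0.11 = 0.0308
Model 3: 0.36 * 0.02 = 0.0072
Total = 0.1064

0.1064


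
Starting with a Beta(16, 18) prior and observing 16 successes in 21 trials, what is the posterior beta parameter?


Posterior beta = prior beta + failures
Failures = 21 - 16 = 5
beta_post = 18 + 5 = 23

23


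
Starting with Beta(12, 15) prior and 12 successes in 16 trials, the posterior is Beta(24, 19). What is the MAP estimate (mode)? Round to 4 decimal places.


The mode of Beta(a, b) when a > 1 and b > 1 is (a-1)/(a+b-2)
= (24 - 1) / (24 + 19 - 2)
= 23 / 41
= 0.561

0.561


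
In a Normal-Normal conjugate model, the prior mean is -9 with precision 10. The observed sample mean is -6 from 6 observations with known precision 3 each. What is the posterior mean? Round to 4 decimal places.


Posterior precision = tau0 + n*tau = 10 + 6*3 = 28
Posterior mean = (tau0*mu0 + n*tau*xbar) / posterior_precision
= (10*-9 + 6*3*-6) / 28
= -198 / 28 = -7.0714

-7.0714


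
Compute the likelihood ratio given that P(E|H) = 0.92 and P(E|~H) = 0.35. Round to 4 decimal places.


LR = P(E|H) / P(E|~H)
= 0.92 / 0.35 = 2.6286

2.6286


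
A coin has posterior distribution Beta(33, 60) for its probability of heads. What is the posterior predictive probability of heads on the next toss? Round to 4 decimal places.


Posterior predictive = E[theta] = alpha/(alpha+beta)
= 33/93
= 0.3548

0.3548


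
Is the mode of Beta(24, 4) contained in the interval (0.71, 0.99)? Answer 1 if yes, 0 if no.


Mode = (a-1)/(a+b-2) = 23/26 = 0.8846
Interval: (0.71, 0.99)
Contains mode? 1

1


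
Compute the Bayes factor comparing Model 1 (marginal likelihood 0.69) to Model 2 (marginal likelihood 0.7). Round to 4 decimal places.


BF12 = marginal likelihood of M1 / marginal likelihood of M2
= 0.69/0.7
= 0.9857

0.9857


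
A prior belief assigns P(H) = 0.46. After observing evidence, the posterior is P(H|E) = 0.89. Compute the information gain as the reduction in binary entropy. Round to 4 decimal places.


H(prior) = -0.46*log2(0.46) - 0.54*log2(0.54)
= 0.9954
H(post) = -0.89*log2(0.89) - 0.11*log2(0.11)
= 0.4999
IG = 0.9954 - 0.4999 = 0.4955

0.4955


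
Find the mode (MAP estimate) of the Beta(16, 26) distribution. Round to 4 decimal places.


For Beta(a,b) with a,b > 1:
Mode = (a-1)/(a+b-2) = (16-1)/(42-2)
= 15/40 = 0.375

0.375


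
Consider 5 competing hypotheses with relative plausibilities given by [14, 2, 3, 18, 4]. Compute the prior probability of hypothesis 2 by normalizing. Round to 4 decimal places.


Sum of weights = 14 + 2 + 3 + 18 + 4 = 41
Normalized prior for H2 = 2 / 41
= 0.0488

0.0488


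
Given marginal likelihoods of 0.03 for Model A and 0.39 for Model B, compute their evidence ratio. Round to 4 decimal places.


Ratio = ML(A) / ML(B) = 0.03/0.39
= 0.0769

0.0769


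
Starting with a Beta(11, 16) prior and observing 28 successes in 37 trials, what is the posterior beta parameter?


Posterior beta = prior beta + failures
Failures = 37 - 28 = 9
beta_post = 16 + 9 = 25

25


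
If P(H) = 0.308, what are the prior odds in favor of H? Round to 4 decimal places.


Prior odds = P(H) / (1 - P(H))
= 0.308 / 0.692
= 0.4451

0.4451


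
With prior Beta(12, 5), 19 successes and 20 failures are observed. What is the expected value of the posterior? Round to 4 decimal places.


Posterior = Beta(31, 25)
E[theta] = alpha/(alpha+beta)
= 31/56 = 0.5536

0.5536


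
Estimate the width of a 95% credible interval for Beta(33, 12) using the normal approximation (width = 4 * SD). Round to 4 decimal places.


For Beta(a,b): Var = ab/((a+b)^2(a+b+1))
Var = 0.0043, SD = 0.0652
Approximate 95% CI width = 4 * 0.0652 = 0.2608

0.2608


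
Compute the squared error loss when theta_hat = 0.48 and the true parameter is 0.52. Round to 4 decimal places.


L = (theta_hat - theta_true)^2
= (0.48 - 0.52)^2
= -0.04^2 = 0.0016

0.0016


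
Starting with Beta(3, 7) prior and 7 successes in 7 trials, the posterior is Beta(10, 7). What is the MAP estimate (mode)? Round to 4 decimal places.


The mode of Beta(a, b) when a > 1 and b > 1 is (a-1)/(a+b-2)
= (10 - 1) / (10 + 7 - 2)
= 9 / 15
= 0.6

0.6


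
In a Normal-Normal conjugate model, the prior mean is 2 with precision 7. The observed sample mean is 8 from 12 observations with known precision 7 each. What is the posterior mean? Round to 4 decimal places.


Posterior precision = tau0 + n*tau = 7 + 12*7 = 91
Posterior mean = (tau0*mu0 + n*tau*xbar) / posterior_precision
= (7*2 + 12*7*8) / 91
= 686 / 91 = 7.5385

7.5385


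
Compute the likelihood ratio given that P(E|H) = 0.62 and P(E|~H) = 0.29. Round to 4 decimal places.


LR = P(E|H) / P(E|~H)
= 0.62 / 0.29 = 2.1379

2.1379


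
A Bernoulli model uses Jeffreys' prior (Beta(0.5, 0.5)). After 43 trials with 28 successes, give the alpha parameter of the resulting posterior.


Posterior = Beta(prior_alpha + successes, prior_beta + failures)
= Beta(0.5 + 28, 0.5 + 15)
Posterior alpha = 0.5 + k = 0.5 + 28 = 28.5

28.5


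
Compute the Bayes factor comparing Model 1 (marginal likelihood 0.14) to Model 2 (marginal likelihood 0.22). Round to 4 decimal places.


BF12 = marginal likelihood of M1 / marginal likelihood of M2
= 0.14/0.22
= 0.6364

0.6364


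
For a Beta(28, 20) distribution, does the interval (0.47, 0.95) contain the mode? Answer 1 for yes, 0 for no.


Mode of Beta(a,b) = (a-1)/(a+b-2)
= (28-1)/(28+20-2) = 0.587
Check: 0.47 <= 0.587 <= 0.95?
Result: 1

1


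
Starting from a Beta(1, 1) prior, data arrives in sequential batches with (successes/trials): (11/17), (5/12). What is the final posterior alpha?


In sequential Bayesian updating, we sum all successes.
Total successes = 16
Final alpha = 1 + 16 = 17

17


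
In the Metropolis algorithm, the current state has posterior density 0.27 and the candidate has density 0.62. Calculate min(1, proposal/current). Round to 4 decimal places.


Ratio = 0.62/0.27 = 2.2963
Acceptance probability = min(1, 2.2963)
= 1.0

1.0


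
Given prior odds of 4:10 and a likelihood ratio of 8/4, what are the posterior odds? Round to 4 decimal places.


Posterior odds = prior odds * LR
Prior odds = 4/10 = 0.4
LR = 8/4 = 2.0
Posterior odds = 0.4 * 2.0 = 0.8

0.8


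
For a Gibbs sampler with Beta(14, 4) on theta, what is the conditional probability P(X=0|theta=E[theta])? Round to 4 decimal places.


E[theta] = 14/(14+4) = 0.7778
P(X=0|theta) = 1 - theta = 0.2222

0.2222


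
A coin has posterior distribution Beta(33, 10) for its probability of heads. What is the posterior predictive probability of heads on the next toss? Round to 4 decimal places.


Posterior predictive = E[theta] = alpha/(alpha+beta)
= 33/43
= 0.7674

0.7674


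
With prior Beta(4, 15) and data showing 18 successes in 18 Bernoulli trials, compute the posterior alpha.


Conjugate update: alpha_posterior = alpha_prior + k
= 4 + 18 = 22

22


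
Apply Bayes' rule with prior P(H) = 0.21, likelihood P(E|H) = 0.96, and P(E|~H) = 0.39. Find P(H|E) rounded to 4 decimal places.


Step 1: Compute marginal P(E) = P(E|H)P(H) + P(E|~H)P(~H)
= 0.96*0.21 + 0.39*0.79 = 0.5097
Step 2: P(H|E) = P(E|H)P(H)/P(E) = 0.2016/0.5097
= 0.3955

0.3955


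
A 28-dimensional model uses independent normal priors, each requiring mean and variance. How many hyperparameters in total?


Per parameter: 2 (mean and variance).
Total = 28 * 2 = 56

56


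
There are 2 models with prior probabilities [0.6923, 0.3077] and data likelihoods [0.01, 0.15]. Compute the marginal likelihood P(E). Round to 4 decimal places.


P(E) = sum over models of P(M_i) * P(E|M_i)
= 0.6923*0.01 + 0.3077*0.15
= 0.0531

0.0531


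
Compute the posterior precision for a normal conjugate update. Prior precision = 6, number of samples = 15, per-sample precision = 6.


tau_post = tau_0 + n * tau
= 6 + 15 * 6 = 96

96


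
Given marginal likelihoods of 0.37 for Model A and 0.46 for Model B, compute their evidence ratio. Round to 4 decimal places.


Ratio = ML(A) / ML(B) = 0.37/0.46
= 0.8043

0.8043


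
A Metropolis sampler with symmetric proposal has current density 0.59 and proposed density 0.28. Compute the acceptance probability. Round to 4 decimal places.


For symmetric proposals, acceptance = min(1, pi(x*)/pi(x))
= min(1, 0.28/0.59)
= min(1, 0.4746) = 0.4746

0.4746


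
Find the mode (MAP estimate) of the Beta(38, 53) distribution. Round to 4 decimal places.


For Beta(a,b) with a,b > 1:
Mode = (a-1)/(a+b-2) = (38-1)/(91-2)
= 37/89 = 0.4157

0.4157


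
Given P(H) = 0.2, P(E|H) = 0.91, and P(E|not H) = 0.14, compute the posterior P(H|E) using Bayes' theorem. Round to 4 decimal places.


By Bayes' theorem: P(H|E) = P(E|H)*P(H) / P(E)
P(E) = P(E|H)*P(H) + P(E|not H)*P(not H)
P(E) = 0.91*0.2 + 0.14*0.8 = 0.294
P(H|E) = 0.91*0.2 / 0.294 = 0.619

0.619


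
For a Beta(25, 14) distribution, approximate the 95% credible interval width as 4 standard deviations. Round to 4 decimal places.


Variance of Beta(a,b) = ab / ((a+b)^2 * (a+b+1))
= 25*14 / ((39)^2 * 40)
= 0.0058
SD = sqrt(0.0058) = 0.0758
Width = 4 * SD = 0.3034

0.3034


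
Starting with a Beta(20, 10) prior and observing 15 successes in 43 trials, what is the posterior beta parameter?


Posterior beta = prior beta + failures
Failures = 43 - 15 = 28
beta_post = 10 + 28 = 38

38


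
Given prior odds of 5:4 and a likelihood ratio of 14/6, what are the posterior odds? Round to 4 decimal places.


Posterior odds = prior odds * LR
Prior odds = 5/4 = 1.25
LR = 14/6 = 2.3333
Posterior odds = 1.25 * 2.3333 = 2.9167

2.9167


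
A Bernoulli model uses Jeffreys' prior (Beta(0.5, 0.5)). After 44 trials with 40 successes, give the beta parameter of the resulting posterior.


Posterior = Beta(prior_alpha + successes, prior_beta + failures)
= Beta(0.5 + 40, 0.5 + 4)
Posterior beta = 0.5 + (n - k) = 0.5 + 4 = 4.5

4.5


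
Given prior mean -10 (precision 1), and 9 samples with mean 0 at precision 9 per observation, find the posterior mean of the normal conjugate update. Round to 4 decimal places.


The posterior mean is a precision-weighted average of prior and data.
Post. prec. = 1 + 81 = 82
Post. mean = (-10 + 0)/82 = -10/82 = -0.122

-0.122


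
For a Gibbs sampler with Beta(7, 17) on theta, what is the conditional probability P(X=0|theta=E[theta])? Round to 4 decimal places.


E[theta] = 7/(7+17) = 0.2917
P(X=0|theta) = 1 - theta = 0.7083

0.7083


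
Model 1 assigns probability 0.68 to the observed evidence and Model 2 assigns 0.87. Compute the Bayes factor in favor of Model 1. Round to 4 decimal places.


BF = P(data|M1) / P(data|M2)
= 0.68 / 0.87 = 0.7816

0.7816


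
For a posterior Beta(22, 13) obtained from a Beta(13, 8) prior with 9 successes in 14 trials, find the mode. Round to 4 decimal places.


Mode = (alpha - 1) / (alpha + beta - 2)
= 21 / 33
= 0.6364

0.6364


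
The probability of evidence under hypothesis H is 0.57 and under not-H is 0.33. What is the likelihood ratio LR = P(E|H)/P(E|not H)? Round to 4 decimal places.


LR = 0.57 / 0.33
= 1.7273

1.7273


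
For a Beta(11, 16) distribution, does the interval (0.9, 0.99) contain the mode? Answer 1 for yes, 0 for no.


Mode of Beta(a,b) = (a-1)/(a+b-2)
= (11-1)/(11+16-2) = 0.4
Check: 0.9 <= 0.4 <= 0.99?
Result: 0

0


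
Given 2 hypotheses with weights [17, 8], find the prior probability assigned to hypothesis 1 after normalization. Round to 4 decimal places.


To normalize, divide each weight by the sum of all weights.
Sum = 25
Prior(H1) = 17/25 = 0.68

0.68


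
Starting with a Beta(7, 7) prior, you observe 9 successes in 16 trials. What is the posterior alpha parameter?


For a Beta-Binomial conjugate model:
Posterior alpha = prior alpha + number of successes
= 7 + 9 = 16

16


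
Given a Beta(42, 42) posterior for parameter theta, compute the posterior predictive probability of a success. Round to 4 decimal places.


For a Beta-Bernoulli model, the predictive probability is the mean:
P(success) = 42/(42+42) = 42/84 = 0.5

0.5


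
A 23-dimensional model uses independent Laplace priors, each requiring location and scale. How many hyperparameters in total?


Per parameter: 2 (location and scale).
Total = 23 * 2 = 46

46


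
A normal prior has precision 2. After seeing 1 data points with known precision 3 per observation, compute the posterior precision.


In the conjugate normal model, precisions add:
tau_posterior = tau_prior + n * tau_data
= 2 + 1*3 = 5

5


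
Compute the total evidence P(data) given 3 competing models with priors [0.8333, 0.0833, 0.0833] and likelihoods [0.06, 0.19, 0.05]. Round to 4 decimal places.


Marginal likelihood = sum P(model_i) * P(data|model_i)
Model 1: 0.8333 * 0.06 = 0.05
Model 2: 0.0833 * 0.19 = 0.0158
Model 3: 0.0833 * 0.05 = 0.0042
Total = 0.07

0.07


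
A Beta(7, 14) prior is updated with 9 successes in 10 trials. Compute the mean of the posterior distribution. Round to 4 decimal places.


After update: Beta(16, 15)
Mean = 16 / (16 + 15) = 16 / 31
= 0.5161

0.5161


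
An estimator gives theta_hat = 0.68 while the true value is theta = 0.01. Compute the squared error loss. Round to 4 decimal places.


The squared error loss is (theta_hat - theta)^2
= (0.68 - 0.01)^2
= (0.67)^2 = 0.4489

0.4489


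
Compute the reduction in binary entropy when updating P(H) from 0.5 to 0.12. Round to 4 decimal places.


H_before = -p*log2(p) - (1-p)*log2(1-p) for p=0.5: 1.0
H_after for p=0.12: 0.5294
Reduction = 1.0 - 0.5294 = 0.4706

0.4706


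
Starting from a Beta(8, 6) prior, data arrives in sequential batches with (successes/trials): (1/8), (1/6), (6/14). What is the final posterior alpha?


In sequential Bayesian updating, we sum all successes.
Total successes = 8
Final alpha = 8 + 8 = 16

16


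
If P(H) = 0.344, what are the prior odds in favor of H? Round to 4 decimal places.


Prior odds = P(H) / (1 - P(H))
= 0.344 / 0.656
= 0.5244

0.5244


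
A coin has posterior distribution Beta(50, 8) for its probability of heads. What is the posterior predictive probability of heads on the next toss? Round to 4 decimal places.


Posterior predictive = E[theta] = alpha/(alpha+beta)
= 50/58
= 0.8621

0.8621


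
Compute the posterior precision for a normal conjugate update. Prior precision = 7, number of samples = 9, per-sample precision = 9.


tau_post = tau_0 + n * tau
= 7 + 9 * 9 = 88

88


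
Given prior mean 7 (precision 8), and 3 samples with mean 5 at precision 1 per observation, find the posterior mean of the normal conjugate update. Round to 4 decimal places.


The posterior mean is a precision-weighted average of prior and data.
Post. prec. = 8 + 3 = 11
Post. mean = (56 + 15)/11 = 71/11 = 6.4545

6.4545


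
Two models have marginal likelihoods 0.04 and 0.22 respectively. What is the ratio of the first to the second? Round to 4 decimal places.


Evidence ratio = 0.04 / 0.22
= 0.1818

0.1818


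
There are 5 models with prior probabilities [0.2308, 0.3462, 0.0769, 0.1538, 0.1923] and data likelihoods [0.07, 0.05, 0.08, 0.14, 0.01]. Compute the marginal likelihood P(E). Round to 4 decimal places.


P(E) = sum over models of P(M_i) * P(E|M_i)
= 0.2308*0.07 + 0.3462*0.05 + 0.0769*0.08 + 0.1538*0.14 + 0.1923*0.01
= 0.0631

0.0631


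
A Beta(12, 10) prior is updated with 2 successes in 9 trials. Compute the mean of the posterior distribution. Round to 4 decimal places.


After update: Beta(14, 17)
Mean = 14 / (14 + 17) = 14 / 31
= 0.4516

0.4516


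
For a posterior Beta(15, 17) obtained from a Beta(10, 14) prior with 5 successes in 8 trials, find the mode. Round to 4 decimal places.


Mode = (alpha - 1) / (alpha + beta - 2)
= 14 / 30
= 0.4667

0.4667


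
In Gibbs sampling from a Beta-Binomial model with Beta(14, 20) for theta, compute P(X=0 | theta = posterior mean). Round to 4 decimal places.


Posterior mean = alpha/(alpha+beta) = 14/34 = 0.4118
P(X=0|theta=mean) = 1 - theta = 0.5882

0.5882


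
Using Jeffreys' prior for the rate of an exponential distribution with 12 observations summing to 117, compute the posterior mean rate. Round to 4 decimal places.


Jeffreys' prior leads to posterior Gamma(12, 117).
Mean = 12/117 = 0.1026

0.1026


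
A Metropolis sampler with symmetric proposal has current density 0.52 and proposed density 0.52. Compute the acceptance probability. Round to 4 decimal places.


For symmetric proposals, acceptance = min(1, pi(x*)/pi(x))
= min(1, 0.52/0.52)
= min(1, 1.0) = 1.0

1.0


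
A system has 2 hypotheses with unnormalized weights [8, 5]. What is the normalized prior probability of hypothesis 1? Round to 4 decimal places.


The normalized prior is the weight divided by the total.
Total weight = 13
P(H1) = 8 / 13 = 0.6154

0.6154


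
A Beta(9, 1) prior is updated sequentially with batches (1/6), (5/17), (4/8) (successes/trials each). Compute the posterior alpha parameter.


Sequential conjugate updating is equivalent to a single batch update.
Total successes across all batches = 10
alpha_posterior = alpha_prior + total_successes = 9 + 10
= 19

19


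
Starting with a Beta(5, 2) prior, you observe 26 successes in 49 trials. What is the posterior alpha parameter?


For a Beta-Binomial conjugate model:
Posterior alpha = prior alpha + number of successes
= 5 + 26 = 31

31


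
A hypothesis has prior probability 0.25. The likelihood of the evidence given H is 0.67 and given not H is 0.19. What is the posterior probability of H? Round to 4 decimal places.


Using Bayes' theorem:
P(E) = 0.25 * 0.67 + 0.75 * 0.19
P(E) = 0.31
P(H|E) = (0.25 * 0.67) / 0.31 = 0.5403

0.5403


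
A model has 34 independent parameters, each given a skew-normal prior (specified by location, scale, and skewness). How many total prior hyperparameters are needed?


Each skew-normal prior needs 3 hyperparameters (location, scale, and skewness).
Total = 3 * 34 = 102

102


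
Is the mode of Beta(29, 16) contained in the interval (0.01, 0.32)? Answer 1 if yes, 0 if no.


Mode = (a-1)/(a+b-2) = 28/43 = 0.6512
Interval: (0.01, 0.32)
Contains mode? 0

0


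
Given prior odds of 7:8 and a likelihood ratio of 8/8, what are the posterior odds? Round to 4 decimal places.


Posterior odds = prior odds * LR
Prior odds = 7/8 = 0.875
LR = 8/8 = 1.0
Posterior odds = 0.875 * 1.0 = 0.875

0.875


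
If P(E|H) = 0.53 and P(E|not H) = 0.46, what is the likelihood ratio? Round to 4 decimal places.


Likelihood ratio = P(E|H) / P(E|not H)
= 0.53 / 0.46
= 1.1522

1.1522


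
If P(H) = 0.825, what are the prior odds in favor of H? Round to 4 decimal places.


Prior odds = P(H) / (1 - P(H))
= 0.825 / 0.175
= 4.7143

4.7143


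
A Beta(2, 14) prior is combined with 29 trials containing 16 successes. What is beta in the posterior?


In conjugate updating:
beta_posterior = beta_prior + (n - k)
= 14 + (29 - 16)
= 14 + 13 = 27

27


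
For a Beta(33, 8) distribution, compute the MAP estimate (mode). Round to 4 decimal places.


MAP = mode = (a-1)/(a+b-2)
= (33-1)/(33+8-2)
= 32/39 = 0.8205

0.8205


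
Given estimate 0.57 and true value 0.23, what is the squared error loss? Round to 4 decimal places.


Squared error = (estimate - true)^2
Difference = 0.34
Loss = 0.34^2 = 0.1156

0.1156


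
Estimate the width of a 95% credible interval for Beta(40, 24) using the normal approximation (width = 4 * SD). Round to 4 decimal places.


For Beta(a,b): Var = ab/((a+b)^2(a+b+1))
Var = 0.0036, SD = 0.06
Approximate 95% CI width = 4 * 0.06 = 0.2402

0.2402


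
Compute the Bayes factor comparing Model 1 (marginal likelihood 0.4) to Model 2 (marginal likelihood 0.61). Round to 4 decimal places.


BF12 = marginal likelihood of M1 / marginal likelihood of M2
= 0.4/0.61
= 0.6557

0.6557


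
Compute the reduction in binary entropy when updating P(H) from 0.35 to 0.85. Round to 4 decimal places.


H_before = -p*log2(p) - (1-p)*log2(1-p) for p=0.35: 0.9341
H_after for p=0.85: 0.6098
Reduction = 0.9341 - 0.6098 = 0.3242

0.3242


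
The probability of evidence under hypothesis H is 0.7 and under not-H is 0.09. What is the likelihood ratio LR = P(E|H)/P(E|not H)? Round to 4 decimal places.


LR = 0.7 / 0.09
= 7.7778

7.7778


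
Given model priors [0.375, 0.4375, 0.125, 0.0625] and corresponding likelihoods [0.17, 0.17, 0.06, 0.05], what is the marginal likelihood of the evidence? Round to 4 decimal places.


P(E) = sum_i P(M_i) P(E|M_i)
= 0.0638 + 0.0744 + 0.0075 + 0.0031
= 0.1488

0.1488


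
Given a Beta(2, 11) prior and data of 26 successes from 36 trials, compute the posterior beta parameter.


Number of failures = 36 - 26 = 10
Posterior beta = 11 + 10 = 21

21


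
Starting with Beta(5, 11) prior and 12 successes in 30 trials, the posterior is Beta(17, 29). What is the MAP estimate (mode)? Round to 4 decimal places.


The mode of Beta(a, b) when a > 1 and b > 1 is (a-1)/(a+b-2)
= (17 - 1) / (17 + 29 - 2)
= 16 / 44
= 0.3636

0.3636


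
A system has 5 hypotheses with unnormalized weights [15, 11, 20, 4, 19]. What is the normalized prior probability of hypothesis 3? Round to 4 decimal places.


The normalized prior is the weight divided by the total.
Total weight = 69
P(H3) = 20 / 69 = 0.2899

0.2899


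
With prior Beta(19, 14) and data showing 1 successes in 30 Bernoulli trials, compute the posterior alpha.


Conjugate update: alpha_posterior = alpha_prior + k
= 19 + 1 = 20

20


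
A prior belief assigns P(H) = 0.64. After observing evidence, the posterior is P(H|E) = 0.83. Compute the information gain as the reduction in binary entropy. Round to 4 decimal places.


H(prior) = -0.64*log2(0.64) - 0.36*log2(0.36)
= 0.9427
H(post) = -0.83*log2(0.83) - 0.17*log2(0.17)
= 0.6577
IG = 0.9427 - 0.6577 = 0.285

0.285


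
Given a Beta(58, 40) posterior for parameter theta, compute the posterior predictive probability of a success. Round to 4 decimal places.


For a Beta-Bernoulli model, the predictive probability is the mean:
P(success) = 58/(58+40) = 58/98 = 0.5918

0.5918


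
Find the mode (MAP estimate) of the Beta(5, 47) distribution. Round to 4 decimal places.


For Beta(a,b) with a,b > 1:
Mode = (a-1)/(a+b-2) = (5-1)/(52-2)
= 4/50 = 0.08

0.08


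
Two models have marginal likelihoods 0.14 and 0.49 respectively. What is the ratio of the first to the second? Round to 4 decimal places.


Evidence ratio = 0.14 / 0.49
= 0.2857

0.2857


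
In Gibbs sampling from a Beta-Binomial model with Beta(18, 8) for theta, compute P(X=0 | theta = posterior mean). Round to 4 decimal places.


Posterior mean = alpha/(alpha+beta) = 18/26 = 0.6923
P(X=0|theta=mean) = 1 - theta = 0.3077

0.3077


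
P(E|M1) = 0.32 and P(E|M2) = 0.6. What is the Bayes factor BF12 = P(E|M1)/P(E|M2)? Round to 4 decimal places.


Bayes factor BF12 = P(E|M1) / P(E|M2)
= 0.32 / 0.6
= 0.5333

0.5333


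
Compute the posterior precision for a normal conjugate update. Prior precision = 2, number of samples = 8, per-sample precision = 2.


tau_post = tau_0 + n * tau
= 2 + 8 * 2 = 18

18


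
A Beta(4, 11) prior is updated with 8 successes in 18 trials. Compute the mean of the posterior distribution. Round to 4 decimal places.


After update: Beta(12, 21)
Mean = 12 / (12 + 21) = 12 / 33
= 0.3636

0.3636


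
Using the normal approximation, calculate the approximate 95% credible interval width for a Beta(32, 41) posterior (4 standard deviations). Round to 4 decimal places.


Var(Beta) = 32*41/(73^2 * 74) = 0.0033
SD = 0.0577
Width ~ 4*SD = 0.2307

0.2307


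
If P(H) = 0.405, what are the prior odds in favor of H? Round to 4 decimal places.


Prior odds = P(H) / (1 - P(H))
= 0.405 / 0.595
= 0.6807

0.6807


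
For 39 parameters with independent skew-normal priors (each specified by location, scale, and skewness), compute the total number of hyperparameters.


A skew-normal prior has 3 hyperparameters per parameter.
Total = 39 * 3 = 117

117


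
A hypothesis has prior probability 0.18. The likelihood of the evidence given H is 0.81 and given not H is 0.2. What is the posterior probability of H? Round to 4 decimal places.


Using Bayes' theorem:
P(E) = 0.18 * 0.81 + 0.82 * 0.2
P(E) = 0.3098
P(H|E) = (0.18 * 0.81) / 0.3098 = 0.4706

0.4706


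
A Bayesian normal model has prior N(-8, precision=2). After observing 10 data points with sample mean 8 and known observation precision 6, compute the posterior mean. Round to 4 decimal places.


Posterior mean = (prior_precision * prior_mean + n * data_precision * data_mean) / (prior_precision + n * data_precision)
Numerator = 2*-8 + 10*6*8 = 464
Denominator = 2 + 10*6 = 62
Posterior mean = 7.4839

7.4839


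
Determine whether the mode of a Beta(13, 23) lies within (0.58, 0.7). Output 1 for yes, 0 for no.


First find the mode: (a-1)/(a+b-2) = 0.3529
Is 0.3529 in (0.58, 0.7)? 0

0


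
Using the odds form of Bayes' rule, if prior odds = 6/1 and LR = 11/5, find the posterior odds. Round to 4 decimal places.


Bayes' rule in odds form: posterior odds = prior odds * LR
= (6 * 11) / (1 * 5)
= 66/5 = 13.2

13.2


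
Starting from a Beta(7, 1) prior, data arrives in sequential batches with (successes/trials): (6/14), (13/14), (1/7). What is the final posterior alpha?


In sequential Bayesian updating, we sum all successes.
Total successes = 20
Final alpha = 7 + 20 = 27

27


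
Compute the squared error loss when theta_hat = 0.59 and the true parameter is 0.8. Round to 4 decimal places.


L = (theta_hat - theta_true)^2
= (0.59 - 0.8)^2
= -0.21^2 = 0.0441

0.0441


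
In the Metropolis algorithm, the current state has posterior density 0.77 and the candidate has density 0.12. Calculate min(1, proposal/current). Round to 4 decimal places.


Ratio = 0.12/0.77 = 0.1558
Acceptance probability = min(1, 0.1558)
= 0.1558

0.1558


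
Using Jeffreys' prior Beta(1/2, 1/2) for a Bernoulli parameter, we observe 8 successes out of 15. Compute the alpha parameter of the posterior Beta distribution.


Conjugate update: Beta(0.5 + k, 0.5 + n - k).
k = 8, n - k = 7
Posterior alpha = 0.5 + k = 0.5 + 8 = 8.5

8.5


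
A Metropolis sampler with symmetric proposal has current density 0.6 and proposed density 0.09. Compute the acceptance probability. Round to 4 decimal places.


For symmetric proposals, acceptance = min(1, pi(x*)/pi(x))
= min(1, 0.09/0.6)
= min(1, 0.15) = 0.15

0.15


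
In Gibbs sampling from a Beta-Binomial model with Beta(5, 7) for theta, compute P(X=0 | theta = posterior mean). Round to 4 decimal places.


Posterior mean = alpha/(alpha+beta) = 5/12 = 0.4167
P(X=0|theta=mean) = 1 - theta = 0.5833

0.5833


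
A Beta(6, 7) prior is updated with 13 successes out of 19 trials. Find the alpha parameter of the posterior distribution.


In the Beta-Binomial conjugate update:
alpha_post = alpha_prior + successes
= 6 + 13
= 19

19


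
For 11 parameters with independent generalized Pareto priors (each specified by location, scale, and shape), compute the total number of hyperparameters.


A generalized Pareto prior has 3 hyperparameters per parameter.
Total = 11 * 3 = 33

33


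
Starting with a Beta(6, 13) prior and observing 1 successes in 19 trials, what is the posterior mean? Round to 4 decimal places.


Posterior parameters: alpha = 6 + 1 = 7
beta = 13 + 18 = 31
Posterior mean = alpha / (alpha + beta) = 7 / 38
= 0.1842

0.1842


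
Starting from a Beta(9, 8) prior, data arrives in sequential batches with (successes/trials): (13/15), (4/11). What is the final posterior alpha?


In sequential Bayesian updating, we sum all successes.
Total successes = 17
Final alpha = 9 + 17 = 26

26


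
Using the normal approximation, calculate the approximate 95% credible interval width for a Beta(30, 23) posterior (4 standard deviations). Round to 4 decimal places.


Var(Beta) = 30*23/(53^2 * 54) = 0.0045
SD = 0.0674
Width ~ 4*SD = 0.2698

0.2698


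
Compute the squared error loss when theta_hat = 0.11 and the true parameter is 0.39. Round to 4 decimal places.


L = (theta_hat - theta_true)^2
= (0.11 - 0.39)^2
= -0.28^2 = 0.0784

0.0784


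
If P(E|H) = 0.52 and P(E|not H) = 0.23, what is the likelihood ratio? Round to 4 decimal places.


Likelihood ratio = P(E|H) / P(E|not H)
= 0.52 / 0.23
= 2.2609

2.2609


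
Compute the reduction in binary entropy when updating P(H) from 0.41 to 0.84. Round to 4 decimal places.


H_before = -p*log2(p) - (1-p)*log2(1-p) for p=0.41: 0.9765
H_after for p=0.84: 0.6343
Reduction = 0.9765 - 0.6343 = 0.3422

0.3422


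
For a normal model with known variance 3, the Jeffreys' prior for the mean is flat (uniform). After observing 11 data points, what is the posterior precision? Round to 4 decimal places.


Jeffreys' prior for normal mean (known variance) is flat.
Prior precision = 0.
Posterior precision = prior_prec + n/sigma^2 = 0 + 11/3
= 3.6667

3.6667
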